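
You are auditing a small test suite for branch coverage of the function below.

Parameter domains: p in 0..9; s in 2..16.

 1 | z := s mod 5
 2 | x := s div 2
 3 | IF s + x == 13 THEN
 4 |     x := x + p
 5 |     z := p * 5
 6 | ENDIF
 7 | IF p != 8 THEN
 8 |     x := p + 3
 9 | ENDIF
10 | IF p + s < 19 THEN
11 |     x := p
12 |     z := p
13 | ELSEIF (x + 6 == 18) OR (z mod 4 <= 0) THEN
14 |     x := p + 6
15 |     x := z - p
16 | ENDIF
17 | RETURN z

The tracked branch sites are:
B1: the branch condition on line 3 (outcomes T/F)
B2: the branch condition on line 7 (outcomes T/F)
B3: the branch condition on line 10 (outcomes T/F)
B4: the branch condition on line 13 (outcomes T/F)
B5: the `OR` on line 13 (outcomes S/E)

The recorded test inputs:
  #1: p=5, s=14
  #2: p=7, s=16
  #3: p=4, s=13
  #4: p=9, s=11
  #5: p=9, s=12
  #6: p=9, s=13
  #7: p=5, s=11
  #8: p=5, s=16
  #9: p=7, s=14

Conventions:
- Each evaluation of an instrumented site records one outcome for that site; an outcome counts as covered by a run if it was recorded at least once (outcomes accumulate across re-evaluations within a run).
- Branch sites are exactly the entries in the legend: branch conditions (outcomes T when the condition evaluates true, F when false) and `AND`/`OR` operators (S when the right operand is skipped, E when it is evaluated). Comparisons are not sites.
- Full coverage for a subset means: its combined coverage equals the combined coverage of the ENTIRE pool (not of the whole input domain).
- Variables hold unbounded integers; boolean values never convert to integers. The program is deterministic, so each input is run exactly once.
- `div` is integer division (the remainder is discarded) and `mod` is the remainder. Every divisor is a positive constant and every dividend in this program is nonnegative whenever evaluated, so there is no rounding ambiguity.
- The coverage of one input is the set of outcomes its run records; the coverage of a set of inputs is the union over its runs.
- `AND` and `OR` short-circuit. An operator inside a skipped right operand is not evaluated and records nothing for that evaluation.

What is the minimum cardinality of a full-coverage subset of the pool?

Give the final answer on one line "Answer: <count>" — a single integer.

run #1 (p=5, s=14) records B1=F, B2=T, B3=F, B4=T, B5=E
run #2 (p=7, s=16) records B1=F, B2=T, B3=F, B4=F, B5=E
run #3 (p=4, s=13) records B1=F, B2=T, B3=T
run #4 (p=9, s=11) records B1=F, B2=T, B3=F, B4=T, B5=S
run #5 (p=9, s=12) records B1=F, B2=T, B3=F, B4=T, B5=S
run #6 (p=9, s=13) records B1=F, B2=T, B3=F, B4=T, B5=S
run #7 (p=5, s=11) records B1=F, B2=T, B3=T
run #8 (p=5, s=16) records B1=F, B2=T, B3=F, B4=F, B5=E
run #9 (p=7, s=14) records B1=F, B2=T, B3=F, B4=T, B5=E
the full pool covers 8 outcomes: B1=F, B2=T, B3=T, B3=F, B4=T, B4=F, B5=S, B5=E
checked all size-1 subsets: none covers 8 outcomes (max 5/8)
checked all size-2 subsets: none covers 8 outcomes (max 7/8)
size 3: inputs {2, 3, 4} cover all 8 outcomes, and no lexicographically smaller subset of this size does

Answer: 3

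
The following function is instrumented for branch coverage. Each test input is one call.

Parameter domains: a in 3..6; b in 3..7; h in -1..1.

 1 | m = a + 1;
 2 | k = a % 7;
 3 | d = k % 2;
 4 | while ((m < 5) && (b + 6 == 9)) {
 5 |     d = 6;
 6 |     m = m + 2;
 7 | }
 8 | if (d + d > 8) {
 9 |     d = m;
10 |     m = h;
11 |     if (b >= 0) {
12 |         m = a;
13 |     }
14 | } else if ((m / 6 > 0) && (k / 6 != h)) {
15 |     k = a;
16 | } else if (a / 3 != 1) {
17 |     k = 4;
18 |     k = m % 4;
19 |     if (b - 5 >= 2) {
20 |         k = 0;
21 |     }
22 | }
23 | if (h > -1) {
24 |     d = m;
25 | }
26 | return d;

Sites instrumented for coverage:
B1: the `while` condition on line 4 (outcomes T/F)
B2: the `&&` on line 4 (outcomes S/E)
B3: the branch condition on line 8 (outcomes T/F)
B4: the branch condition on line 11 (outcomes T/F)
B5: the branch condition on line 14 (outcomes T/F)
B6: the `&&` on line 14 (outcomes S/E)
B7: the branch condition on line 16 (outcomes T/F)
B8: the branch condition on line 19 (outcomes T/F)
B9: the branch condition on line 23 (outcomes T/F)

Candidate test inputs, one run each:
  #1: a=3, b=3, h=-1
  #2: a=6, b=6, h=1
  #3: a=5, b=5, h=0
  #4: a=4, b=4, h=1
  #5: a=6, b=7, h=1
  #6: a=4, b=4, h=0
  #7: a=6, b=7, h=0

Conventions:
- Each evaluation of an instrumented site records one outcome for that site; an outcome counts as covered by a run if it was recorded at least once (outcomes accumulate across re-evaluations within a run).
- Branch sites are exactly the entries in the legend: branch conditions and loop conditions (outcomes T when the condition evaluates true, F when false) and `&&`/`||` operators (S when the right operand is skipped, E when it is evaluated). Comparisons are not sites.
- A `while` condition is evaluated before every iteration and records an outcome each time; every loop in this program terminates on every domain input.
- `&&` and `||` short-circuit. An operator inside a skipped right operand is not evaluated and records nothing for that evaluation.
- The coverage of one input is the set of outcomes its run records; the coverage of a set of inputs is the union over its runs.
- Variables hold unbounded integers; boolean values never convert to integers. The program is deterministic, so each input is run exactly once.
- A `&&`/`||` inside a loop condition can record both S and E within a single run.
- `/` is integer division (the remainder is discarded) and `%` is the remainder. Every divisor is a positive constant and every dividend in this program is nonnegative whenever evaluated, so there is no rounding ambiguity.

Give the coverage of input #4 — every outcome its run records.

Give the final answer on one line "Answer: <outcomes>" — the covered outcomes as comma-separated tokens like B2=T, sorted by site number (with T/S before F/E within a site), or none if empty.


Event log for input #4 (a=4, b=4, h=1):
  B2->S, B1->F, B3->F, B6->S, B5->F, B7->F, B9->T
as a set, this run covers: B1=F, B2=S, B3=F, B5=F, B6=S, B7=F, B9=T
Answer: B1=F, B2=S, B3=F, B5=F, B6=S, B7=F, B9=T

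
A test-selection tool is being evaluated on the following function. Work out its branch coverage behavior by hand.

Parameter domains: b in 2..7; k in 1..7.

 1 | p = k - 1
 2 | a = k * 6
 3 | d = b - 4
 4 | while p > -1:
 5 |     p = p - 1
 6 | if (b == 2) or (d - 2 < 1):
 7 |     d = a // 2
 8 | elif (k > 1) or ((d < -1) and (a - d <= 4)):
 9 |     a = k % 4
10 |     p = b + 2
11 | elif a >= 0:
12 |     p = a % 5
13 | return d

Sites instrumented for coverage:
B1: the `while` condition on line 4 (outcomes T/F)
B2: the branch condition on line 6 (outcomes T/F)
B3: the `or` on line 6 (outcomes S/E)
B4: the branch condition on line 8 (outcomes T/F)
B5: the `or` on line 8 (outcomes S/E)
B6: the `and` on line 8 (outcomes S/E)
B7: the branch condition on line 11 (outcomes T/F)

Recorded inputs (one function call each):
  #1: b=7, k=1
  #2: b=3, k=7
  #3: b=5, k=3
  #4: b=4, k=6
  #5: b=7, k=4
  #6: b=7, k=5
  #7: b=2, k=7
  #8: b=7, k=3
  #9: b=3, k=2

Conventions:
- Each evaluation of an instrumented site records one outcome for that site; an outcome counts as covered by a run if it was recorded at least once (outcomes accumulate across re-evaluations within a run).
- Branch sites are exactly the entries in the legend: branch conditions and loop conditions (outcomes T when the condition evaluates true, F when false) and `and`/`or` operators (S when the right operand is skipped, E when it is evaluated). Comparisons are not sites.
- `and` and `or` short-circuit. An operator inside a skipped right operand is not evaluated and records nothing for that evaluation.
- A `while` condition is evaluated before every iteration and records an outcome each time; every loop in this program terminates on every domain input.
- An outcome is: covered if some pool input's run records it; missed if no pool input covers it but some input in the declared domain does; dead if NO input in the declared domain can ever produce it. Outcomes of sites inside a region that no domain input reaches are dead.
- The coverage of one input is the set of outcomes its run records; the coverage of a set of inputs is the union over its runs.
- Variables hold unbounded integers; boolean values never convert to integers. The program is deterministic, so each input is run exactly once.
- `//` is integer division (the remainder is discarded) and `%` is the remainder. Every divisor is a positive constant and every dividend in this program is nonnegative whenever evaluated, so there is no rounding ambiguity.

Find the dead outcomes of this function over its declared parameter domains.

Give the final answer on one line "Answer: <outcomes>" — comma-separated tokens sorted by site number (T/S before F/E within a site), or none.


running all 42 domain inputs and tallying outcomes:
  B6=E: unreachable across the whole domain -> dead
  B7=F: unreachable across the whole domain -> dead
  reachable outcomes have witnesses, e.g. B1=T (e.g. b=2, k=1), B1=F (e.g. b=2, k=1), B2=T (e.g. b=2, k=1), B2=F (e.g. b=7, k=1)
Answer: B6=E, B7=F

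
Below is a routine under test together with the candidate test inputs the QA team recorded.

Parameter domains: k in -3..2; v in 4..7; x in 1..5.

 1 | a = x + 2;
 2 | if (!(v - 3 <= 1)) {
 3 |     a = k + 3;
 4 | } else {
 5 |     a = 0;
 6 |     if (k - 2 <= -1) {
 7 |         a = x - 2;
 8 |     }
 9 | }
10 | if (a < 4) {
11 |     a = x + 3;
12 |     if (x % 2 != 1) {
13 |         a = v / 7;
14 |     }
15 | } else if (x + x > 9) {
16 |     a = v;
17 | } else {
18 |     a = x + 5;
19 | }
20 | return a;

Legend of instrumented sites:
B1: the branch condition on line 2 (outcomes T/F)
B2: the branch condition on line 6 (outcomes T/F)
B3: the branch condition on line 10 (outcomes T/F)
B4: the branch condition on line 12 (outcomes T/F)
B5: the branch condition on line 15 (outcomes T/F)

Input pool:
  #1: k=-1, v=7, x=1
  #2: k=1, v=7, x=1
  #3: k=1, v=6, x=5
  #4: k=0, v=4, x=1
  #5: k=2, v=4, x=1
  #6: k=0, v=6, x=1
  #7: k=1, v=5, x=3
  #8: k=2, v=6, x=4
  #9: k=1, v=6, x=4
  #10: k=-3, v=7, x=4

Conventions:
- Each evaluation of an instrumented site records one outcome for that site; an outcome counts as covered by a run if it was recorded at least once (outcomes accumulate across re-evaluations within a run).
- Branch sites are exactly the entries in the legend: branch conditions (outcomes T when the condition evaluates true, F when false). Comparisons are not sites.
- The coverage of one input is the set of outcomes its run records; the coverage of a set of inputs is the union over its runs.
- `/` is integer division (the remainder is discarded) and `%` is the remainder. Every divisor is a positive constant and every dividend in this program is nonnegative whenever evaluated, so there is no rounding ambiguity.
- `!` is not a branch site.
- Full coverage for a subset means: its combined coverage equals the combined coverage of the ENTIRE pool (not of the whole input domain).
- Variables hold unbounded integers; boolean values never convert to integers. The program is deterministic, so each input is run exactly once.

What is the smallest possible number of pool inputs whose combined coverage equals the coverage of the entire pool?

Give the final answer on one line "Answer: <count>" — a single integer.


#1 (k=-1, v=7, x=1) -> B1->T, B3->T, B4->F; covered: B1=T, B3=T, B4=F
#2 (k=1, v=7, x=1) -> B1->T, B3->F, B5->F; covered: B1=T, B3=F, B5=F
#3 (k=1, v=6, x=5) -> B1->T, B3->F, B5->T; covered: B1=T, B3=F, B5=T
#4 (k=0, v=4, x=1) -> B1->F, B2->T, B3->T, B4->F; covered: B1=F, B2=T, B3=T, B4=F
#5 (k=2, v=4, x=1) -> B1->F, B2->F, B3->T, B4->F; covered: B1=F, B2=F, B3=T, B4=F
#6 (k=0, v=6, x=1) -> B1->T, B3->T, B4->F; covered: B1=T, B3=T, B4=F
#7 (k=1, v=5, x=3) -> B1->T, B3->F, B5->F; covered: B1=T, B3=F, B5=F
#8 (k=2, v=6, x=4) -> B1->T, B3->F, B5->F; covered: B1=T, B3=F, B5=F
#9 (k=1, v=6, x=4) -> B1->T, B3->F, B5->F; covered: B1=T, B3=F, B5=F
#10 (k=-3, v=7, x=4) -> B1->T, B3->T, B4->T; covered: B1=T, B3=T, B4=T
pool-wide coverage (10 outcomes): B1=T, B1=F, B2=T, B2=F, B3=T, B3=F, B4=T, B4=F, B5=T, B5=F
checked all size-1 subsets: none covers 10 outcomes (max 4/10)
checked all size-2 subsets: none covers 10 outcomes (max 7/10)
checked all size-3 subsets: none covers 10 outcomes (max 8/10)
checked all size-4 subsets: none covers 10 outcomes (max 9/10)
the canonical winner is {2, 3, 4, 5, 10}: size 5, full 10-outcome coverage, earliest index list among size-5 covers
Answer: 5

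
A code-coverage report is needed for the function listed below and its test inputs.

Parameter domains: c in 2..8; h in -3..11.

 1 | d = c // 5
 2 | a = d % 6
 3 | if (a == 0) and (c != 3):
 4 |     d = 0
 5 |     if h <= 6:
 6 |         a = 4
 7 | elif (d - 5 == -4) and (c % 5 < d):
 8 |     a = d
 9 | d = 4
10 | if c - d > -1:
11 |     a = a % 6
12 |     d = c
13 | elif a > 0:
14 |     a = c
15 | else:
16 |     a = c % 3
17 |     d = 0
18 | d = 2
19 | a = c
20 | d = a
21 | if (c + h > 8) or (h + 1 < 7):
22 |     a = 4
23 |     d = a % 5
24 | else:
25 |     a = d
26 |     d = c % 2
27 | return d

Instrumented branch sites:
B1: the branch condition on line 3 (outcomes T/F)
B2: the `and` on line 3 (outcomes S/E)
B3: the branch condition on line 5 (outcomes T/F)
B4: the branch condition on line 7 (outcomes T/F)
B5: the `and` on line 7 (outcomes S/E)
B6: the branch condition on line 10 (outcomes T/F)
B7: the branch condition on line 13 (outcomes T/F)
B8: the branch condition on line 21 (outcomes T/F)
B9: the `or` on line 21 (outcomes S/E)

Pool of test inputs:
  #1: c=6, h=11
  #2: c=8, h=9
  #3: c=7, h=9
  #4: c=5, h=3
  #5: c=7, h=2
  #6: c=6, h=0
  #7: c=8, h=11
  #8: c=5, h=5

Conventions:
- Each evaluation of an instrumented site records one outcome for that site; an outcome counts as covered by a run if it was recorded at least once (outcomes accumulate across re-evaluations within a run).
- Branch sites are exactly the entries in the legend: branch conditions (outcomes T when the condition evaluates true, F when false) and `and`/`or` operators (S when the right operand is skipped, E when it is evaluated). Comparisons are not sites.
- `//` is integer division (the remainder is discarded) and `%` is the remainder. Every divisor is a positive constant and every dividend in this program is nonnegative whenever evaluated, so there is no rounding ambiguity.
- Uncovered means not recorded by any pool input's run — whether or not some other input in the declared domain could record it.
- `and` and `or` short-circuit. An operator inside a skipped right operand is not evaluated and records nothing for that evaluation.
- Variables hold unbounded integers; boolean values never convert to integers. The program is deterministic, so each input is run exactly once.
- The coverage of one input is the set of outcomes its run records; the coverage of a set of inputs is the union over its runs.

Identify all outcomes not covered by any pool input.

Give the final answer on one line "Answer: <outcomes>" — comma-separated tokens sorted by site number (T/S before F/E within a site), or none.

#1 (c=6, h=11) -> covered: B1=F, B2=S, B4=F, B5=E, B6=T, B8=T, B9=S
#2 (c=8, h=9) -> covered: B1=F, B2=S, B4=F, B5=E, B6=T, B8=T, B9=S
#3 (c=7, h=9) -> covered: B1=F, B2=S, B4=F, B5=E, B6=T, B8=T, B9=S
#4 (c=5, h=3) -> covered: B1=F, B2=S, B4=T, B5=E, B6=T, B8=T, B9=E
#5 (c=7, h=2) -> covered: B1=F, B2=S, B4=F, B5=E, B6=T, B8=T, B9=S
#6 (c=6, h=0) -> covered: B1=F, B2=S, B4=F, B5=E, B6=T, B8=T, B9=E
#7 (c=8, h=11) -> covered: B1=F, B2=S, B4=F, B5=E, B6=T, B8=T, B9=S
#8 (c=5, h=5) -> covered: B1=F, B2=S, B4=T, B5=E, B6=T, B8=T, B9=S
union over the pool: B1=F, B2=S, B4=T, B4=F, B5=E, B6=T, B8=T, B9=S, B9=E
uncovered (9 of 18): B1=T, B2=E, B3=T, B3=F, B5=S, B6=F, B7=T, B7=F, B8=F

Answer: B1=T, B2=E, B3=T, B3=F, B5=S, B6=F, B7=T, B7=F, B8=F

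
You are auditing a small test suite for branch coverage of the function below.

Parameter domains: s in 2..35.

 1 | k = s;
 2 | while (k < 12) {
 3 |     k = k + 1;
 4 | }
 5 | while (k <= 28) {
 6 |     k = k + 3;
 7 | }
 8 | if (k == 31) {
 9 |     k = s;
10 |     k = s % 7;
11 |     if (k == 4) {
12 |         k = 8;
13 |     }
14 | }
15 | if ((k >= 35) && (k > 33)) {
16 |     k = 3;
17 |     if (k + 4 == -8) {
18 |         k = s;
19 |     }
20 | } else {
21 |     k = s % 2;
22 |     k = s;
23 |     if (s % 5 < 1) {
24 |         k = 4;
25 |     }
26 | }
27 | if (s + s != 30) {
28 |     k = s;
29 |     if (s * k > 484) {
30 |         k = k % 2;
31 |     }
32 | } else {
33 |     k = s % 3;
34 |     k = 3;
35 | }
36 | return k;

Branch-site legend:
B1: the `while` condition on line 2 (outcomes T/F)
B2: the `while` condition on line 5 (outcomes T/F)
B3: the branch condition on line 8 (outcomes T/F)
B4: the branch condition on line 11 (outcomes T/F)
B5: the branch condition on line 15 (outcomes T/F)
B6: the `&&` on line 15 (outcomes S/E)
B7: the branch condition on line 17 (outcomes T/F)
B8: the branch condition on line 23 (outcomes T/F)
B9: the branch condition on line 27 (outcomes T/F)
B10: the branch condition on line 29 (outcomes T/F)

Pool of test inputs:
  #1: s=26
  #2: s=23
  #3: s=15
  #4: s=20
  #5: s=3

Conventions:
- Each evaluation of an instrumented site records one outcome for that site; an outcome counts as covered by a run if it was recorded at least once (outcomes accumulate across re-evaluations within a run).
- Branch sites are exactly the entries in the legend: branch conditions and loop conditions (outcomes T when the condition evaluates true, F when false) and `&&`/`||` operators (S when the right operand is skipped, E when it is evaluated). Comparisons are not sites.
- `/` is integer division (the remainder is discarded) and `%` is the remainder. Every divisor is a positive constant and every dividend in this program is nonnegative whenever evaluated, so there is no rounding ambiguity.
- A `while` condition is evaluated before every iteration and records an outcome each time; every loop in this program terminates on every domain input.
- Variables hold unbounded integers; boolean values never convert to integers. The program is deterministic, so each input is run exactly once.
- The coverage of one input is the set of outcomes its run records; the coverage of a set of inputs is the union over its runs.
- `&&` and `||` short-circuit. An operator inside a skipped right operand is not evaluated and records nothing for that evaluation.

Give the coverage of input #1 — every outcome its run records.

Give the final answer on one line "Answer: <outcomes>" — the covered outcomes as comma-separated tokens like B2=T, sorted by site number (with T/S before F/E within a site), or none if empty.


Tracing the run of input #1 (s=26):
  B1->F, B2->T, B2->F, B3->F, B6->S, B5->F, B8->F, B9->T, B10->T
collecting distinct outcomes: B1=F, B2=T, B2=F, B3=F, B5=F, B6=S, B8=F, B9=T, B10=T
Answer: B1=F, B2=T, B2=F, B3=F, B5=F, B6=S, B8=F, B9=T, B10=T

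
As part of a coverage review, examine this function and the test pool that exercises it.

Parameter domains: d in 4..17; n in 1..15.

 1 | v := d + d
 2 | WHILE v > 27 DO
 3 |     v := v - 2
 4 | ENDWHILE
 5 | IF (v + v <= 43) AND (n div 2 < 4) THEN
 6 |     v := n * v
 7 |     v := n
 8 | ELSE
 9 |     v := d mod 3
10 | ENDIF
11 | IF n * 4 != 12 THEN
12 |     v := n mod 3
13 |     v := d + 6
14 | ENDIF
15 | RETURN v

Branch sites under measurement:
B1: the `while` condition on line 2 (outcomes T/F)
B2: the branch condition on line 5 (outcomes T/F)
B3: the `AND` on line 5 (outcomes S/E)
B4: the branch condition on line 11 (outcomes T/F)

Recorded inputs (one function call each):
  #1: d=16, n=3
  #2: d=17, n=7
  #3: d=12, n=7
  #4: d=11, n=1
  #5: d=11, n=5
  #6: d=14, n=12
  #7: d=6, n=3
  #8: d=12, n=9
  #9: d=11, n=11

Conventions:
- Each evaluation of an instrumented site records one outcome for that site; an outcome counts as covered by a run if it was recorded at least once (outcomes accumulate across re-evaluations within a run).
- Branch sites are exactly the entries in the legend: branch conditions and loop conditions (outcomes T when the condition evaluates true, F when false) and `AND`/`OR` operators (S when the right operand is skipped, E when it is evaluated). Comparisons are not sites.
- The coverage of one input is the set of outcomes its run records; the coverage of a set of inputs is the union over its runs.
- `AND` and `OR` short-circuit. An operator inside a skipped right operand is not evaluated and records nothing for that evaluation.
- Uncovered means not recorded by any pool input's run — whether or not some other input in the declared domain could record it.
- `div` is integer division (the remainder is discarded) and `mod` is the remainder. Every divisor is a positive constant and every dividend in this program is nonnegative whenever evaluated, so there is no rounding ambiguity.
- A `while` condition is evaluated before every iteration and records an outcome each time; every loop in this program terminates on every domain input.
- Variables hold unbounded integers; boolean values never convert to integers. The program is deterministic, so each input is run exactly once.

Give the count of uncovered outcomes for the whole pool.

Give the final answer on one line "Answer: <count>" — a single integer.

#1 (d=16, n=3) -> B1->T, B1->T, B1->T, B1->F, B3->S, B2->F, B4->F; covered: B1=T, B1=F, B2=F, B3=S, B4=F
#2 (d=17, n=7) -> B1->T, B1->T, B1->T, B1->T, B1->F, B3->S, B2->F, B4->T; covered: B1=T, B1=F, B2=F, B3=S, B4=T
#3 (d=12, n=7) -> B1->F, B3->S, B2->F, B4->T; covered: B1=F, B2=F, B3=S, B4=T
#4 (d=11, n=1) -> B1->F, B3->S, B2->F, B4->T; covered: B1=F, B2=F, B3=S, B4=T
#5 (d=11, n=5) -> B1->F, B3->S, B2->F, B4->T; covered: B1=F, B2=F, B3=S, B4=T
#6 (d=14, n=12) -> B1->T, B1->F, B3->S, B2->F, B4->T; covered: B1=T, B1=F, B2=F, B3=S, B4=T
#7 (d=6, n=3) -> B1->F, B3->E, B2->T, B4->F; covered: B1=F, B2=T, B3=E, B4=F
#8 (d=12, n=9) -> B1->F, B3->S, B2->F, B4->T; covered: B1=F, B2=F, B3=S, B4=T
#9 (d=11, n=11) -> B1->F, B3->S, B2->F, B4->T; covered: B1=F, B2=F, B3=S, B4=T
union over the pool: B1=T, B1=F, B2=T, B2=F, B3=S, B3=E, B4=T, B4=F
uncovered (0 of 8): none

Answer: 0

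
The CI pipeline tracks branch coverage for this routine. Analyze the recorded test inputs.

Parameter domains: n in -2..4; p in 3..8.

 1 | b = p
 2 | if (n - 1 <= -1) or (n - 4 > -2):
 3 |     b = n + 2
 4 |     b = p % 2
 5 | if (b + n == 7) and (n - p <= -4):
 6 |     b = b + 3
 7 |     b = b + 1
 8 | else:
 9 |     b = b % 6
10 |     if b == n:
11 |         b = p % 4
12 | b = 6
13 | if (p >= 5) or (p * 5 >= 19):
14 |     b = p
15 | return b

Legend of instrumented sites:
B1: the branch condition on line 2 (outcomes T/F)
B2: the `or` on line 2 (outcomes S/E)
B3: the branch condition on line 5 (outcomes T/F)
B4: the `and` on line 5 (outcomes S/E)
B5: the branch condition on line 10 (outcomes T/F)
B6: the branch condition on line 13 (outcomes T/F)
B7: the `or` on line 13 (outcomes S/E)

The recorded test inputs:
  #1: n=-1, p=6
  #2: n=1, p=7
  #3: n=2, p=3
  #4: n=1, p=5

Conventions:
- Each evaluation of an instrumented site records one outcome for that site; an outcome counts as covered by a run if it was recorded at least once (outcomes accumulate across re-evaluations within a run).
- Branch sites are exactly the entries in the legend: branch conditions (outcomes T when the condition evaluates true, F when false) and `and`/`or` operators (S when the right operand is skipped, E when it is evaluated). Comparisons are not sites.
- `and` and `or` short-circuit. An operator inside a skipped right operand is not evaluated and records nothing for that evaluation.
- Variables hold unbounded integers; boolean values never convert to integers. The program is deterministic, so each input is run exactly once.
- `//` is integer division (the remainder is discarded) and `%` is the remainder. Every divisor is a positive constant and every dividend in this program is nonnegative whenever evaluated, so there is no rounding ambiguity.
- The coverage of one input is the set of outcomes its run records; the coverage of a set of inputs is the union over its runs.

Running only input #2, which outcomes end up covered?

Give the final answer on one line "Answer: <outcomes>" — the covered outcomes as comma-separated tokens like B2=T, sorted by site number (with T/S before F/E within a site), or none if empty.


Tracing the run of input #2 (n=1, p=7):
  B2->E, B1->F, B4->S, B3->F, B5->T, B7->S, B6->T
distinct outcomes covered: B1=F, B2=E, B3=F, B4=S, B5=T, B6=T, B7=S
Answer: B1=F, B2=E, B3=F, B4=S, B5=T, B6=T, B7=S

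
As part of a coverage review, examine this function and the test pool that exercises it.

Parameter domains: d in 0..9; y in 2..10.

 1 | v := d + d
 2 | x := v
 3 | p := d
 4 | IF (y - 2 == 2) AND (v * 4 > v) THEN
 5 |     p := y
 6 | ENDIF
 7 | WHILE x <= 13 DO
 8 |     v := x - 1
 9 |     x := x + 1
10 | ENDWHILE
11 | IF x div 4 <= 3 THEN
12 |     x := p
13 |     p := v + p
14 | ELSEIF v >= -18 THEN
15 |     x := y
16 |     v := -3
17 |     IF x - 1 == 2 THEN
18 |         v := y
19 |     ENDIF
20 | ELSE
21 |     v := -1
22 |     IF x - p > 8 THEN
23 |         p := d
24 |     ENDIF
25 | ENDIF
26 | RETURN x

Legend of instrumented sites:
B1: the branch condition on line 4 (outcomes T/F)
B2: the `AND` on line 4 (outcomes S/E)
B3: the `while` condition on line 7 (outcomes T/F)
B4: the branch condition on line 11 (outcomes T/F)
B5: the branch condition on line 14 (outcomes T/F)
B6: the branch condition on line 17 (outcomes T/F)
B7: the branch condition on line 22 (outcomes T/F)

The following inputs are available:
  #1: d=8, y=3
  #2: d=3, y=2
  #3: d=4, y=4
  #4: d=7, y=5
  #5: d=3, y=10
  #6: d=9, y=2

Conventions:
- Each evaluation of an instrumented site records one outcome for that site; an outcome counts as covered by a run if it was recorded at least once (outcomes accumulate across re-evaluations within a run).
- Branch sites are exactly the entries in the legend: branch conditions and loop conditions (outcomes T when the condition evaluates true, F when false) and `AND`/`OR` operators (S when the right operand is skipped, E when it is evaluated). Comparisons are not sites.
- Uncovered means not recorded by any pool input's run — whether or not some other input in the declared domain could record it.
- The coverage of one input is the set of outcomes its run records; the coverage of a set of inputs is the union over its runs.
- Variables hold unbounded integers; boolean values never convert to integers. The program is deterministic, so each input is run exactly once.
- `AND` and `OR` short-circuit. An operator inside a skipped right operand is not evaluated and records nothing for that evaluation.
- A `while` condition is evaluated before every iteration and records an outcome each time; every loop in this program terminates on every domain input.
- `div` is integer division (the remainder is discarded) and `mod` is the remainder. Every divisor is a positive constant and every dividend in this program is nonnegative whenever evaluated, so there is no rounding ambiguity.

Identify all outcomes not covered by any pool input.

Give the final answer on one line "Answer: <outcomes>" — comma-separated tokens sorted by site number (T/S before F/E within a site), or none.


test 1 (d=8, y=3) fires B2->S, B1->F, B3->F, B4->F, B5->T, B6->T; hits B1=F, B2=S, B3=F, B4=F, B5=T, B6=T
test 2 (d=3, y=2) fires B2->S, B1->F, B3->T, B3->T, B3->T, B3->T, B3->T, B3->T, B3->T, B3->T, B3->F, B4->T; hits B1=F, B2=S, B3=T, B3=F, B4=T
test 3 (d=4, y=4) fires B2->E, B1->T, B3->T, B3->T, B3->T, B3->T, B3->T, B3->T, B3->F, B4->T; hits B1=T, B2=E, B3=T, B3=F, B4=T
test 4 (d=7, y=5) fires B2->S, B1->F, B3->F, B4->T; hits B1=F, B2=S, B3=F, B4=T
test 5 (d=3, y=10) fires B2->S, B1->F, B3->T, B3->T, B3->T, B3->T, B3->T, B3->T, B3->T, B3->T, B3->F, B4->T; hits B1=F, B2=S, B3=T, B3=F, B4=T
test 6 (d=9, y=2) fires B2->S, B1->F, B3->F, B4->F, B5->T, B6->F; hits B1=F, B2=S, B3=F, B4=F, B5=T, B6=F
union over the pool: B1=T, B1=F, B2=S, B2=E, B3=T, B3=F, B4=T, B4=F, B5=T, B6=T, B6=F
uncovered (3 of 14): B5=F, B7=T, B7=F
Answer: B5=F, B7=T, B7=F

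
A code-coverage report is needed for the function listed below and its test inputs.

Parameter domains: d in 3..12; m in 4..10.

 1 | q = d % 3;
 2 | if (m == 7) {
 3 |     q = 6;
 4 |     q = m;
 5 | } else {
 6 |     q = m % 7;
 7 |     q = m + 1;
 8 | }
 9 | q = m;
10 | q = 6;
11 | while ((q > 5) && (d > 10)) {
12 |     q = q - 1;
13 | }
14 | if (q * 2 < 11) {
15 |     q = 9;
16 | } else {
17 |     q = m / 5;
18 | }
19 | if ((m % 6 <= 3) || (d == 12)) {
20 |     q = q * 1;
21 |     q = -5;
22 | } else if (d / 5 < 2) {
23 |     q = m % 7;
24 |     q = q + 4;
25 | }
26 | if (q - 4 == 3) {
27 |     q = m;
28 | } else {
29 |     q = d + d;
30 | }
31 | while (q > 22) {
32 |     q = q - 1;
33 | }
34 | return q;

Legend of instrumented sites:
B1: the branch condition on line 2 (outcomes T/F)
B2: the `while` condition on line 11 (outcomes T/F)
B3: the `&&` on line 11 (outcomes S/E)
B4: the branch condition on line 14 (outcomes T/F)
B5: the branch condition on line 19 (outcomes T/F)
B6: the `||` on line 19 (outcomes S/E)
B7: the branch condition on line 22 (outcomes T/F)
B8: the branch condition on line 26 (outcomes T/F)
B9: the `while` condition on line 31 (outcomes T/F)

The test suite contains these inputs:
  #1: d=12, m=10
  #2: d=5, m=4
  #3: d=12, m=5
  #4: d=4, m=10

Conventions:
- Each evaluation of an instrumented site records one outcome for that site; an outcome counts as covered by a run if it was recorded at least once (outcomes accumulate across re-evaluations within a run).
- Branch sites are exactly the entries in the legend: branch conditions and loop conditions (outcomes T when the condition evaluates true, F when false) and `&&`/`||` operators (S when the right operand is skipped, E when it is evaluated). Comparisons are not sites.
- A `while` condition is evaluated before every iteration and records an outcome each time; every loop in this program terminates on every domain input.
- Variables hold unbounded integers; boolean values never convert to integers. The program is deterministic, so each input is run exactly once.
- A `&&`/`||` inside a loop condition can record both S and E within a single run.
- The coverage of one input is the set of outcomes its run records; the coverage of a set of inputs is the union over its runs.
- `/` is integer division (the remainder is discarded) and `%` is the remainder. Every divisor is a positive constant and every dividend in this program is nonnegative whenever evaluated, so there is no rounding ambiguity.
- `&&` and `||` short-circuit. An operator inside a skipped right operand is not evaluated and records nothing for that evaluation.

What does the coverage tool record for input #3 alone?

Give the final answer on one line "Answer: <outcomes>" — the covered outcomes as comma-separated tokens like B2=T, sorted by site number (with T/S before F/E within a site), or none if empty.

Event log for input #3 (d=12, m=5):
  B1->F, B3->E, B2->T, B3->S, B2->F, B4->T, B6->E, B5->T, B8->F, B9->T
  B9->T, B9->F
distinct outcomes covered: B1=F, B2=T, B2=F, B3=S, B3=E, B4=T, B5=T, B6=E, B8=F, B9=T, B9=F

Answer: B1=F, B2=T, B2=F, B3=S, B3=E, B4=T, B5=T, B6=E, B8=F, B9=T, B9=F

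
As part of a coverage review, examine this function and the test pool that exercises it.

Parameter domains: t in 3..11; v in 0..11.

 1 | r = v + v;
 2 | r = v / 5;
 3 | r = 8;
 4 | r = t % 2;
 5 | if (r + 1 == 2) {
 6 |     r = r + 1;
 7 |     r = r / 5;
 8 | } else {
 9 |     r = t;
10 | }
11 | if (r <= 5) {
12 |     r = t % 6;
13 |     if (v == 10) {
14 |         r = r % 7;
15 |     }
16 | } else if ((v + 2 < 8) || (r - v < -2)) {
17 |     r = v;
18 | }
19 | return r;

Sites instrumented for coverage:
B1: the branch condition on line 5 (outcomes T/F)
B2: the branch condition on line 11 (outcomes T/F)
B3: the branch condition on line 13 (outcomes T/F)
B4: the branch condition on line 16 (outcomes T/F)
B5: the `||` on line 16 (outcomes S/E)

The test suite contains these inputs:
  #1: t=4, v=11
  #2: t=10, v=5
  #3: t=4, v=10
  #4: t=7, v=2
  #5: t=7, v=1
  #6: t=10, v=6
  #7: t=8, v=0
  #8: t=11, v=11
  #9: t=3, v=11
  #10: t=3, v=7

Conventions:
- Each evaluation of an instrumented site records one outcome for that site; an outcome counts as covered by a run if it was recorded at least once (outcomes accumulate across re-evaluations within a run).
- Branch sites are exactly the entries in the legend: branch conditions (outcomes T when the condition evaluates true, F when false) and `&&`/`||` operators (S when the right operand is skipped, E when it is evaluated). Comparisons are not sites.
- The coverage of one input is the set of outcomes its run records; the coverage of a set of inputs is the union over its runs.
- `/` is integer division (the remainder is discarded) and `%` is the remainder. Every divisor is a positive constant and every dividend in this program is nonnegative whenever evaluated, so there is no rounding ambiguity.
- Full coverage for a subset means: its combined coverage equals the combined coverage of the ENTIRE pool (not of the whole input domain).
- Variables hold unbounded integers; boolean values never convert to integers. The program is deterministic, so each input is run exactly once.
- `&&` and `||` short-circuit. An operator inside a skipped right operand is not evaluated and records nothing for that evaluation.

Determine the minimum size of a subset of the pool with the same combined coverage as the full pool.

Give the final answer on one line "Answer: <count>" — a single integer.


#1 (t=4, v=11) -> covered: B1=F, B2=T, B3=F
#2 (t=10, v=5) -> covered: B1=F, B2=F, B4=T, B5=S
#3 (t=4, v=10) -> covered: B1=F, B2=T, B3=T
#4 (t=7, v=2) -> covered: B1=T, B2=T, B3=F
#5 (t=7, v=1) -> covered: B1=T, B2=T, B3=F
#6 (t=10, v=6) -> covered: B1=F, B2=F, B4=F, B5=E
#7 (t=8, v=0) -> covered: B1=F, B2=F, B4=T, B5=S
#8 (t=11, v=11) -> covered: B1=T, B2=T, B3=F
#9 (t=3, v=11) -> covered: B1=T, B2=T, B3=F
#10 (t=3, v=7) -> covered: B1=T, B2=T, B3=F
union over all inputs: B1=T, B1=F, B2=T, B2=F, B3=T, B3=F, B4=T, B4=F, B5=S, B5=E (10 outcomes)
no size-1 subset reaches all 10 outcomes (best union: 4/10)
no size-2 subset reaches all 10 outcomes (best union: 7/10)
no size-3 subset reaches all 10 outcomes (best union: 9/10)
size 4: inputs {2, 3, 4, 6} cover all 10 outcomes, and no lexicographically smaller subset of this size does
Answer: 4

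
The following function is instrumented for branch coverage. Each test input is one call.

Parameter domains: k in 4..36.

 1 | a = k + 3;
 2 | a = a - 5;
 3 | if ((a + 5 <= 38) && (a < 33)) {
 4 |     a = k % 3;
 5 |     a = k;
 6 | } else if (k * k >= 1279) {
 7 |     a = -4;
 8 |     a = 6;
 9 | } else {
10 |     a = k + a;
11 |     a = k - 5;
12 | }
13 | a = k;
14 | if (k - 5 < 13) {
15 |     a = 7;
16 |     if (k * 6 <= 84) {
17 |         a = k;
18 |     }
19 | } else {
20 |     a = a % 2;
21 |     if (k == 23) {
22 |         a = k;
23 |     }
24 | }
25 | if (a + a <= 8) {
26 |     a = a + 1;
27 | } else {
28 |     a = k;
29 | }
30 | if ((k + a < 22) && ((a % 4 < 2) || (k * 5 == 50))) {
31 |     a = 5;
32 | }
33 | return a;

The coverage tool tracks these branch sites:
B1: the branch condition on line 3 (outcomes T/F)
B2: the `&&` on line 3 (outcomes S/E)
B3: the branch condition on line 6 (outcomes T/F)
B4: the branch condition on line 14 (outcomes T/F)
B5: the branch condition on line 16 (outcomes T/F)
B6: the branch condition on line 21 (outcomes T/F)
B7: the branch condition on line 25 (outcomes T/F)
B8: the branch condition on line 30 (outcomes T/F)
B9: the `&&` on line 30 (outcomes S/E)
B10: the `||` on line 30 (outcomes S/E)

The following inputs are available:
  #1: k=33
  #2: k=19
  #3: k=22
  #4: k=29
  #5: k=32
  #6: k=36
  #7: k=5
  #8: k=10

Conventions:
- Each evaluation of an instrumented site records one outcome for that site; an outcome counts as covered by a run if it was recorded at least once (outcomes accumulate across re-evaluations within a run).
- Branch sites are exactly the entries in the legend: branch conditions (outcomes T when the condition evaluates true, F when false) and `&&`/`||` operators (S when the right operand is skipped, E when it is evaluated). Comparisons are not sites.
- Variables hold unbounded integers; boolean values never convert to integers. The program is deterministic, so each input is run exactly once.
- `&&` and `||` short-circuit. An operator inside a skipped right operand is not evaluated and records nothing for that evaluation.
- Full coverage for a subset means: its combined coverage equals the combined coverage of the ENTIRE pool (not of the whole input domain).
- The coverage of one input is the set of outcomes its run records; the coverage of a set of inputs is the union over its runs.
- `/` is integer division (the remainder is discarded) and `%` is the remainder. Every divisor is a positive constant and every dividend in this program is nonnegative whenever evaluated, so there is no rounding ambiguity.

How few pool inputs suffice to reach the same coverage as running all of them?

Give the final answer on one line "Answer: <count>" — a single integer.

#1 (k=33) -> B2->E, B1->T, B4->F, B6->F, B7->T, B9->S, B8->F; covered: B1=T, B2=E, B4=F, B6=F, B7=T, B8=F, B9=S
#2 (k=19) -> B2->E, B1->T, B4->F, B6->F, B7->T, B9->E, B10->E, B8->F; covered: B1=T, B2=E, B4=F, B6=F, B7=T, B8=F, B9=E, B10=E
#3 (k=22) -> B2->E, B1->T, B4->F, B6->F, B7->T, B9->S, B8->F; covered: B1=T, B2=E, B4=F, B6=F, B7=T, B8=F, B9=S
#4 (k=29) -> B2->E, B1->T, B4->F, B6->F, B7->T, B9->S, B8->F; covered: B1=T, B2=E, B4=F, B6=F, B7=T, B8=F, B9=S
#5 (k=32) -> B2->E, B1->T, B4->F, B6->F, B7->T, B9->S, B8->F; covered: B1=T, B2=E, B4=F, B6=F, B7=T, B8=F, B9=S
#6 (k=36) -> B2->S, B1->F, B3->T, B4->F, B6->F, B7->T, B9->S, B8->F; covered: B1=F, B2=S, B3=T, B4=F, B6=F, B7=T, B8=F, B9=S
#7 (k=5) -> B2->E, B1->T, B4->T, B5->T, B7->F, B9->E, B10->S, B8->T; covered: B1=T, B2=E, B4=T, B5=T, B7=F, B8=T, B9=E, B10=S
#8 (k=10) -> B2->E, B1->T, B4->T, B5->T, B7->F, B9->E, B10->E, B8->T; covered: B1=T, B2=E, B4=T, B5=T, B7=F, B8=T, B9=E, B10=E
together the pool reaches 17 outcomes: B1=T, B1=F, B2=S, B2=E, B3=T, B4=T, B4=F, B5=T, B6=F, B7=T, B7=F, B8=T, B8=F, B9=S, B9=E, B10=S, B10=E
every size-1 subset falls short of the 17 outcomes (best: 8/17)
every size-2 subset falls short of the 17 outcomes (best: 16/17)
inputs {2, 6, 7} (size 3) cover everything; no size-3 subset with a lexicographically smaller index list covers all 17

Answer: 3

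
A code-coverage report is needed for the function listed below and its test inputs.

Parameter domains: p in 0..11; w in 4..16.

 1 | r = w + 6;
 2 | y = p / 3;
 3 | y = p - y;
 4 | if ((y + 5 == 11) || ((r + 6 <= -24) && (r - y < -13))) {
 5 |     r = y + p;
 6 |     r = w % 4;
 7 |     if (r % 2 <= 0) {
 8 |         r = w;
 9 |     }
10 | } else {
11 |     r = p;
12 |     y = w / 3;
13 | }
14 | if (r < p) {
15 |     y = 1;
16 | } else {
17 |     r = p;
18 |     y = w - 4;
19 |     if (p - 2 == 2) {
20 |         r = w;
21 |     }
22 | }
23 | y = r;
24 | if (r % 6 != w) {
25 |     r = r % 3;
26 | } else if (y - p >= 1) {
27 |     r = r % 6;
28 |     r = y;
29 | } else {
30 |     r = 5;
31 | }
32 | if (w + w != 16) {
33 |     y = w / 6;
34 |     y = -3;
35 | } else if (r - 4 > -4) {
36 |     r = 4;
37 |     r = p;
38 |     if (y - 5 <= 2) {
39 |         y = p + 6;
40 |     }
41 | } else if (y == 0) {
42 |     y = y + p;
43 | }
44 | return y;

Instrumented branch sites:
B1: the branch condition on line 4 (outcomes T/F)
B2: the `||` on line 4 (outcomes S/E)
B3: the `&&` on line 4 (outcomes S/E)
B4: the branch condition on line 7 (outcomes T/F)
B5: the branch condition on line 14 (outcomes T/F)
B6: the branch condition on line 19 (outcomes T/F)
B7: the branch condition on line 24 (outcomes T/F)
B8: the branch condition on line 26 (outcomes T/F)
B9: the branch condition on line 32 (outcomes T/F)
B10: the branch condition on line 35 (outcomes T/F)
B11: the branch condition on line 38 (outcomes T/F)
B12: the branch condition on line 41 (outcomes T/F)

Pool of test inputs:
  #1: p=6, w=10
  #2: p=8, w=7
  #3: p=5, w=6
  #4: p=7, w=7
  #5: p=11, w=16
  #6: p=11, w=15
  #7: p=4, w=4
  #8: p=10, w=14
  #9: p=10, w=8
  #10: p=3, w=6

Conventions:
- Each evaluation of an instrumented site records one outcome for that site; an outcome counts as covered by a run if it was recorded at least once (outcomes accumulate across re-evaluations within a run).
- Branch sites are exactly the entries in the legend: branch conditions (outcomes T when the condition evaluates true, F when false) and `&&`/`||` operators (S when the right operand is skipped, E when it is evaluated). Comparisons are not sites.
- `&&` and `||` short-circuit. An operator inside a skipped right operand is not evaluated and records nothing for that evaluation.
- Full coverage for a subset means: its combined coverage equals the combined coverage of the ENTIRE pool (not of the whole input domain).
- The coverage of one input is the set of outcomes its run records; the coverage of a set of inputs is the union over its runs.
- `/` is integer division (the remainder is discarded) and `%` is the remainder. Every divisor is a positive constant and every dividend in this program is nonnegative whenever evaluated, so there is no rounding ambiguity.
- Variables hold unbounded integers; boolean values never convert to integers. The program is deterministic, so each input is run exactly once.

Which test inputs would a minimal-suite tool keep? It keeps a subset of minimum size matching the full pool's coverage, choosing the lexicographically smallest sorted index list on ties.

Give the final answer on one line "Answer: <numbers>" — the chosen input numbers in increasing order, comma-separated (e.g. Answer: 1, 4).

input #1, p=6, w=10: events B2->E, B3->S, B1->F, B5->F, B6->F, B7->T, B9->T; outcomes B1=F, B2=E, B3=S, B5=F, B6=F, B7=T, B9=T
input #2, p=8, w=7: events B2->S, B1->T, B4->F, B5->T, B7->T, B9->T; outcomes B1=T, B2=S, B4=F, B5=T, B7=T, B9=T
input #3, p=5, w=6: events B2->E, B3->S, B1->F, B5->F, B6->F, B7->T, B9->T; outcomes B1=F, B2=E, B3=S, B5=F, B6=F, B7=T, B9=T
input #4, p=7, w=7: events B2->E, B3->S, B1->F, B5->F, B6->F, B7->T, B9->T; outcomes B1=F, B2=E, B3=S, B5=F, B6=F, B7=T, B9=T
input #5, p=11, w=16: events B2->E, B3->S, B1->F, B5->F, B6->F, B7->T, B9->T; outcomes B1=F, B2=E, B3=S, B5=F, B6=F, B7=T, B9=T
input #6, p=11, w=15: events B2->E, B3->S, B1->F, B5->F, B6->F, B7->T, B9->T; outcomes B1=F, B2=E, B3=S, B5=F, B6=F, B7=T, B9=T
input #7, p=4, w=4: events B2->E, B3->S, B1->F, B5->F, B6->T, B7->F, B8->F, B9->T; outcomes B1=F, B2=E, B3=S, B5=F, B6=T, B7=F, B8=F, B9=T
input #8, p=10, w=14: events B2->E, B3->S, B1->F, B5->F, B6->F, B7->T, B9->T; outcomes B1=F, B2=E, B3=S, B5=F, B6=F, B7=T, B9=T
input #9, p=10, w=8: events B2->E, B3->S, B1->F, B5->F, B6->F, B7->T, B9->F, B10->T, B11->F; outcomes B1=F, B2=E, B3=S, B5=F, B6=F, B7=T, B9=F, B10=T, B11=F
input #10, p=3, w=6: events B2->E, B3->S, B1->F, B5->F, B6->F, B7->T, B9->T; outcomes B1=F, B2=E, B3=S, B5=F, B6=F, B7=T, B9=T
pool-wide coverage (17 outcomes): B1=T, B1=F, B2=S, B2=E, B3=S, B4=F, B5=T, B5=F, B6=T, B6=F, B7=T, B7=F, B8=F, B9=T, B9=F, B10=T, B11=F
checked all size-1 subsets: none covers 17 outcomes (max 9/17)
checked all size-2 subsets: none covers 17 outcomes (max 14/17)
inputs {2, 7, 9} (size 3) cover everything; no size-3 subset with a lexicographically smaller index list covers all 17

Answer: 2, 7, 9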